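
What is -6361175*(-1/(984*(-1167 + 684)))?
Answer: -6361175/475272 ≈ -13.384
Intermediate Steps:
-6361175*(-1/(984*(-1167 + 684))) = -6361175/((-984*(-483))) = -6361175/((-1*(-475272))) = -6361175/475272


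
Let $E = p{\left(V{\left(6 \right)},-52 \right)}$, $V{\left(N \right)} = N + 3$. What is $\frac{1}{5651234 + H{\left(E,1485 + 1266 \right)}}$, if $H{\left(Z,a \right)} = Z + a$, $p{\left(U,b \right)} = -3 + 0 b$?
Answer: $\frac{1}{5653982} \approx 1.7687 \cdot 10^{-7}$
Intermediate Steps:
$V{\left(N \right)} = 3 + N$
$p{\left(U,b \right)} = -3$ ($p{\left(U,b \right)} = -3 + 0 = -3$)
$E = -3$
$\frac{1}{5651234 + H{\left(E,1485 + 1266 \right)}} = \frac{1}{5651234 + \left(-3 + \left(1485 + 1266\right)\right)} = \frac{1}{5651234 + \left(-3 + 2751\right)} = \frac{1}{5651234 + 2748} = \frac{1}{5653982}$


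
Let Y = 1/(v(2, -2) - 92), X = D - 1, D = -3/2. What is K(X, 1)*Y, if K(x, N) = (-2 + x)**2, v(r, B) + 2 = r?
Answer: -81/368 ≈ -0.22011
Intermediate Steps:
D = -3/2 (D = -3*1/2 = -3/2 ≈ -1.5000)
v(r, B) = -2 + r
X = -5/2 (X = -3/2 - 1 = -5/2 ≈ -2.5000)
Y = -1/92 (Y = 1/((-2 + 2) - 92) = 1/(0 - 92) = 1/(-92) = -1/92 ≈ -0.010870)
K(X, 1)*Y = (-2 - 5/2)**2*(-1/92) = (-9/2)**2*(-1/92) = (81/4)*(-1/92) = -81/368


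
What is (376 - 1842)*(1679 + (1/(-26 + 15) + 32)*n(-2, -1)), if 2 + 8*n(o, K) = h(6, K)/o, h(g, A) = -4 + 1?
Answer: -216347149/88 ≈ -2.4585e+6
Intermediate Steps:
h(g, A) = -3
n(o, K) = -1/4 - 3/(8*o) (n(o, K) = -1/4 + (-3/o)/8 = -1/4 - 3/(8*o))
(376 - 1842)*(1679 + (1/(-26 + 15) + 32)*n(-2, -1)) = (376 - 1842)*(1679 + (1/(-26 + 15) + 32)*((1/8)*(-3 - 2*(-2))/(-2))) = -1466*(1679 + (1/(-11) + 32)*((1/8)*(-1/2)*(-3 + 4))) = -1466*(1679 + (-1/11 + 32)*((1/8)*(-1/2)*1)) = -1466*(1679 + (351/11)*(-1/16)) = -1466*(1679 - 351/176) = -1466*295153/176 = -216347149/88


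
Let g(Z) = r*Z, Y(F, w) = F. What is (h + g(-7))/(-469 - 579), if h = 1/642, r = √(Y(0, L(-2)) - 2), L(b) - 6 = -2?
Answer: -1/672816 + 7*I*√2/1048 ≈ -1.4863e-6 + 0.0094461*I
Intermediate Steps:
L(b) = 4 (L(b) = 6 - 2 = 4)
r = I*√2 (r = √(0 - 2) = √(-2) = I*√2 ≈ 1.4142*I)
g(Z) = I*Z*√2 (g(Z) = (I*√2)*Z = I*Z*√2)
h = 1/642 ≈ 0.0015576
(h + g(-7))/(-469 - 579) = (1/642 + I*(-7)*√2)/(-469 - 579) = (1/642 - 7*I*√2)/(-1048) = -(1/642 - 7*I*√2)/1048 = -1/672816 + 7*I*√2/1048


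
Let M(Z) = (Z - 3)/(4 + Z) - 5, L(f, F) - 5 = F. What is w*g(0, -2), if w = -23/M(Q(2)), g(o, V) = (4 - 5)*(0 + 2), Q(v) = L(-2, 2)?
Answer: -506/51 ≈ -9.9216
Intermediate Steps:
L(f, F) = 5 + F
Q(v) = 7 (Q(v) = 5 + 2 = 7)
g(o, V) = -2 (g(o, V) = -1*2 = -2)
M(Z) = -5 + (-3 + Z)/(4 + Z) (M(Z) = (-3 + Z)/(4 + Z) - 5 = -5 + (-3 + Z)/(4 + Z))
w = 253/51 (w = -23*(4 + 7)/(-23 - 4*7) = -23*11/(-23 - 28) = -23/((1/11)*(-51)) = -23/(-51/11) = -23*(-11/51) = 253/51 ≈ 4.9608)
w*g(0, -2) = (253/51)*(-2) = -506/51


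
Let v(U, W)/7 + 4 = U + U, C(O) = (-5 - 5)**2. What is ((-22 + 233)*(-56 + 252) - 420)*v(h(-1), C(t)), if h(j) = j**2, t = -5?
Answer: -573104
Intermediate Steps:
C(O) = 100 (C(O) = (-10)**2 = 100)
v(U, W) = -28 + 14*U (v(U, W) = -28 + 7*(U + U) = -28 + 7*(2*U) = -28 + 14*U)
((-22 + 233)*(-56 + 252) - 420)*v(h(-1), C(t)) = ((-22 + 233)*(-56 + 252) - 420)*(-28 + 14*(-1)**2) = (211*196 - 420)*(-28 + 14*1) = (41356 - 420)*(-28 + 14) = 40936*(-14) = -573104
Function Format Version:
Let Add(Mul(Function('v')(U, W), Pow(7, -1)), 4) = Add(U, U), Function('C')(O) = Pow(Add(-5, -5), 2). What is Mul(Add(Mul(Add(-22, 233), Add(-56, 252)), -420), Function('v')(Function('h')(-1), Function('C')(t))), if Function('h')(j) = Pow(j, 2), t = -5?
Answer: -573104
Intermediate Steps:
Function('C')(O) = 100 (Function('C')(O) = Pow(-10, 2) = 100)
Function('v')(U, W) = Add(-28, Mul(14, U)) (Function('v')(U, W) = Add(-28, Mul(7, Add(U, U))) = Add(-28, Mul(7, Mul(2, U))) = Add(-28, Mul(14, U)))
Mul(Add(Mul(Add(-22, 233), Add(-56, 252)), -420), Function('v')(Function('h')(-1), Function('C')(t))) = Mul(Add(Mul(Add(-22, 233), Add(-56, 252)), -420), Add(-28, Mul(14, Pow(-1, 2)))) = Mul(Add(Mul(211, 196), -420), Add(-28, Mul(14, 1))) = Mul(Add(41356, -420), Add(-28, 14)) = Mul(40936, -14) = -573104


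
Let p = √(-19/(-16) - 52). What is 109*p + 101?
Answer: 101 + 109*I*√813/4 ≈ 101.0 + 776.98*I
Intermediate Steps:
p = I*√813/4 (p = √(-19*(-1/16) - 52) = √(19/16 - 52) = √(-813/16) = I*√813/4 ≈ 7.1283*I)
109*p + 101 = 109*(I*√813/4) + 101 = 109*I*√813/4 + 101 = 101 + 109*I*√813/4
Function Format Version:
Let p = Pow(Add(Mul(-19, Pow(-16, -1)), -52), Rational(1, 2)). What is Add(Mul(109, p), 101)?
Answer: Add(101, Mul(Rational(109, 4), I, Pow(813, Rational(1, 2)))) ≈ Add(101.00, Mul(776.98, I))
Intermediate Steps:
p = Mul(Rational(1, 4), I, Pow(813, Rational(1, 2))) (p = Pow(Add(Mul(-19, Rational(-1, 16)), -52), Rational(1, 2)) = Pow(Add(Rational(19, 16), -52), Rational(1, 2)) = Pow(Rational(-813, 16), Rational(1, 2)) = Mul(Rational(1, 4), I, Pow(813, Rational(1, 2))) ≈ Mul(7.1283, I))
Add(Mul(109, p), 101) = Add(Mul(109, Mul(Rational(1, 4), I, Pow(813, Rational(1, 2)))), 101) = Add(Mul(Rational(109, 4), I, Pow(813, Rational(1, 2))), 101) = Add(101, Mul(Rational(109, 4), I, Pow(813, Rational(1, 2))))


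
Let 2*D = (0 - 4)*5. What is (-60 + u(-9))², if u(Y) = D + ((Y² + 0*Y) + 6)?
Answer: 289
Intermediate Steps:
D = -10 (D = ((0 - 4)*5)/2 = (-4*5)/2 = (½)*(-20) = -10)
u(Y) = -4 + Y² (u(Y) = -10 + ((Y² + 0*Y) + 6) = -10 + ((Y² + 0) + 6) = -10 + (Y² + 6) = -10 + (6 + Y²) = -4 + Y²)
(-60 + u(-9))² = (-60 + (-4 + (-9)²))² = (-60 + (-4 + 81))² = (-60 + 77)² = 17² = 289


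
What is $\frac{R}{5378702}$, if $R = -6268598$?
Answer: $- \frac{447757}{384193} \approx -1.1654$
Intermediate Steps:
$\frac{R}{5378702} = - \frac{6268598}{5378702} = \left(-6268598\right) \frac{1}{5378702} = - \frac{447757}{384193}$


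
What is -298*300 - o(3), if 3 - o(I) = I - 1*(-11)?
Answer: -89389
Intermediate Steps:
o(I) = -8 - I (o(I) = 3 - (I - 1*(-11)) = 3 - (I + 11) = 3 - (11 + I) = 3 + (-11 - I) = -8 - I)
-298*300 - o(3) = -298*300 - (-8 - 1*3) = -89400 - (-8 - 3) = -89400 - 1*(-11) = -89400 + 11 = -89389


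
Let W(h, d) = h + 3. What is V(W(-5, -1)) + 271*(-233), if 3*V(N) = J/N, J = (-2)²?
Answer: -189431/3 ≈ -63144.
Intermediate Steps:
J = 4
W(h, d) = 3 + h
V(N) = 4/(3*N) (V(N) = (4/N)/3 = 4/(3*N))
V(W(-5, -1)) + 271*(-233) = 4/(3*(3 - 5)) + 271*(-233) = (4/3)/(-2) - 63143 = (4/3)*(-½) - 63143 = -⅔ - 63143 = -189431/3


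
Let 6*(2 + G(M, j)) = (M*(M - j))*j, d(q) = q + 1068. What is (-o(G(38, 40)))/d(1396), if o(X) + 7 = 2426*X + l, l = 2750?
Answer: 3693847/7392 ≈ 499.71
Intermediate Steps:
d(q) = 1068 + q
G(M, j) = -2 + M*j*(M - j)/6 (G(M, j) = -2 + ((M*(M - j))*j)/6 = -2 + (M*j*(M - j))/6 = -2 + M*j*(M - j)/6)
o(X) = 2743 + 2426*X (o(X) = -7 + (2426*X + 2750) = -7 + (2750 + 2426*X) = 2743 + 2426*X)
(-o(G(38, 40)))/d(1396) = (-(2743 + 2426*(-2 - ⅙*38*40² + (⅙)*40*38²)))/(1068 + 1396) = -(2743 + 2426*(-2 - ⅙*38*1600 + (⅙)*40*1444))/2464 = -(2743 + 2426*(-2 - 30400/3 + 28880/3))*(1/2464) = -(2743 + 2426*(-1526/3))*(1/2464) = -(2743 - 3702076/3)*(1/2464) = -1*(-3693847/3)*(1/2464) = (3693847/3)*(1/2464) = 3693847/7392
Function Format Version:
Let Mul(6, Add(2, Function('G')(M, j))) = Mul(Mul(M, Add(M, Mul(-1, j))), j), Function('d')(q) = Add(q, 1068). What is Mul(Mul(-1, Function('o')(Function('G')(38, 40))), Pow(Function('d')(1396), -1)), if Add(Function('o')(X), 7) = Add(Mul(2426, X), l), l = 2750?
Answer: Rational(3693847, 7392) ≈ 499.71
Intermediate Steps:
Function('d')(q) = Add(1068, q)
Function('G')(M, j) = Add(-2, Mul(Rational(1, 6), M, j, Add(M, Mul(-1, j)))) (Function('G')(M, j) = Add(-2, Mul(Rational(1, 6), Mul(Mul(M, Add(M, Mul(-1, j))), j))) = Add(-2, Mul(Rational(1, 6), Mul(M, j, Add(M, Mul(-1, j))))) = Add(-2, Mul(Rational(1, 6), M, j, Add(M, Mul(-1, j)))))
Function('o')(X) = Add(2743, Mul(2426, X)) (Function('o')(X) = Add(-7, Add(Mul(2426, X), 2750)) = Add(-7, Add(2750, Mul(2426, X))) = Add(2743, Mul(2426, X)))
Mul(Mul(-1, Function('o')(Function('G')(38, 40))), Pow(Function('d')(1396), -1)) = Mul(Mul(-1, Add(2743, Mul(2426, Add(-2, Mul(Rational(-1, 6), 38, Pow(40, 2)), Mul(Rational(1, 6), 40, Pow(38, 2)))))), Pow(Add(1068, 1396), -1)) = Mul(Mul(-1, Add(2743, Mul(2426, Add(-2, Mul(Rational(-1, 6), 38, 1600), Mul(Rational(1, 6), 40, 1444))))), Pow(2464, -1)) = Mul(Mul(-1, Add(2743, Mul(2426, Add(-2, Rational(-30400, 3), Rational(28880, 3))))), Rational(1, 2464)) = Mul(Mul(-1, Add(2743, Mul(2426, Rational(-1526, 3)))), Rational(1, 2464)) = Mul(Mul(-1, Add(2743, Rational(-3702076, 3))), Rational(1, 2464)) = Mul(Mul(-1, Rational(-3693847, 3)), Rational(1, 2464)) = Mul(Rational(3693847, 3), Rational(1, 2464)) = Rational(3693847, 7392)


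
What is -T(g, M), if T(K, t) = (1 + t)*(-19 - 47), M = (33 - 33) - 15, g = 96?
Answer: -924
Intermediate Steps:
M = -15 (M = 0 - 15 = -15)
T(K, t) = -66 - 66*t (T(K, t) = (1 + t)*(-66) = -66 - 66*t)
-T(g, M) = -(-66 - 66*(-15)) = -(-66 + 990) = -1*924 = -924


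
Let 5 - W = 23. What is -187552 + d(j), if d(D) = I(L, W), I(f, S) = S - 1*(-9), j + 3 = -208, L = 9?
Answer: -187561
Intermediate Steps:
W = -18 (W = 5 - 1*23 = 5 - 23 = -18)
j = -211 (j = -3 - 208 = -211)
I(f, S) = 9 + S (I(f, S) = S + 9 = 9 + S)
d(D) = -9 (d(D) = 9 - 18 = -9)
-187552 + d(j) = -187552 - 9 = -187561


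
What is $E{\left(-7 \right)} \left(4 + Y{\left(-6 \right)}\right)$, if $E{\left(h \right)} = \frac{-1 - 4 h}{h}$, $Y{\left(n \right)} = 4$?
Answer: $- \frac{216}{7} \approx -30.857$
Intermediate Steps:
$E{\left(h \right)} = \frac{-1 - 4 h}{h}$
$E{\left(-7 \right)} \left(4 + Y{\left(-6 \right)}\right) = \left(-4 - \frac{1}{-7}\right) \left(4 + 4\right) = \left(-4 - - \frac{1}{7}\right) 8 = \left(-4 + \frac{1}{7}\right) 8 = \left(- \frac{27}{7}\right) 8 = - \frac{216}{7}$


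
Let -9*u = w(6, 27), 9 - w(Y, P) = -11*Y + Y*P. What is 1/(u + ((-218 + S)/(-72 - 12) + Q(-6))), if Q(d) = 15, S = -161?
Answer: 28/817 ≈ 0.034272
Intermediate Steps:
w(Y, P) = 9 + 11*Y - P*Y (w(Y, P) = 9 - (-11*Y + Y*P) = 9 - (-11*Y + P*Y) = 9 + (11*Y - P*Y) = 9 + 11*Y - P*Y)
u = 29/3 (u = -(9 + 11*6 - 1*27*6)/9 = -(9 + 66 - 162)/9 = -⅑*(-87) = 29/3 ≈ 9.6667)
1/(u + ((-218 + S)/(-72 - 12) + Q(-6))) = 1/(29/3 + ((-218 - 161)/(-72 - 12) + 15)) = 1/(29/3 + (-379/(-84) + 15)) = 1/(29/3 + (-379*(-1/84) + 15)) = 1/(29/3 + (379/84 + 15)) = 1/(29/3 + 1639/84) = 1/(817/28) = 28/817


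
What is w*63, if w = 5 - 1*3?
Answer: 126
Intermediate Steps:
w = 2 (w = 5 - 3 = 2)
w*63 = 2*63 = 126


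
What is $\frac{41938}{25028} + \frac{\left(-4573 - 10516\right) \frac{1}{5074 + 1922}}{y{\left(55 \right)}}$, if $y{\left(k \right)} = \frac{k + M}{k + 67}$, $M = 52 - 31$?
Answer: $- \frac{2971840897}{1663410936} \approx -1.7866$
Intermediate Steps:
$M = 21$ ($M = 52 - 31 = 21$)
$y{\left(k \right)} = \frac{21 + k}{67 + k}$ ($y{\left(k \right)} = \frac{k + 21}{k + 67} = \frac{21 + k}{67 + k}$)
$\frac{41938}{25028} + \frac{\left(-4573 - 10516\right) \frac{1}{5074 + 1922}}{y{\left(55 \right)}} = \frac{41938}{25028} + \frac{\left(-4573 - 10516\right) \frac{1}{5074 + 1922}}{\frac{1}{67 + 55} \left(21 + 55\right)} = 41938 \cdot \frac{1}{25028} + \frac{\left(-15089\right) \frac{1}{6996}}{\frac{1}{122} \cdot 76} = \frac{20969}{12514} + \frac{\left(-15089\right) \frac{1}{6996}}{\frac{1}{122} \cdot 76} = \frac{20969}{12514} - \frac{15089}{6996 \cdot \frac{38}{61}} = \frac{20969}{12514} - \frac{920429}{265848} = - \frac{2971840897}{1663410936}$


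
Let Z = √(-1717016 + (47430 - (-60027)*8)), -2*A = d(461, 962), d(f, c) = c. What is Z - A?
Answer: 481 + I*√1189370 ≈ 481.0 + 1090.6*I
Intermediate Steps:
A = -481 (A = -½*962 = -481)
Z = I*√1189370 (Z = √(-1717016 + (47430 - 1*(-480216))) = √(-1717016 + (47430 + 480216)) = √(-1717016 + 527646) = √(-1189370) = I*√1189370 ≈ 1090.6*I)
Z - A = I*√1189370 - 1*(-481) = I*√1189370 + 481 = 481 + I*√1189370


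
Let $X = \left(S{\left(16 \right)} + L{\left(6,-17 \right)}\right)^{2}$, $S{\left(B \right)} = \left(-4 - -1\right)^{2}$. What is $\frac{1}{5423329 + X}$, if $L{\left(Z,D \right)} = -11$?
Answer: $\frac{1}{5423333} \approx 1.8439 \cdot 10^{-7}$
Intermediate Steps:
$S{\left(B \right)} = 9$ ($S{\left(B \right)} = \left(-4 + 1\right)^{2} = \left(-3\right)^{2} = 9$)
$X = 4$ ($X = \left(9 - 11\right)^{2} = \left(-2\right)^{2} = 4$)
$\frac{1}{5423329 + X} = \frac{1}{5423329 + 4} = \frac{1}{5423333}$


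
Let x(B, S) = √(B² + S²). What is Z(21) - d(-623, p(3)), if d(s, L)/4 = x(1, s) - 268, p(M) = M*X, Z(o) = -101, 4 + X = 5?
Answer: 971 - 4*√388130 ≈ -1521.0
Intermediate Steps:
X = 1 (X = -4 + 5 = 1)
p(M) = M (p(M) = M*1 = M)
d(s, L) = -1072 + 4*√(1 + s²) (d(s, L) = 4*(√(1² + s²) - 268) = 4*(√(1 + s²) - 268) = 4*(-268 + √(1 + s²)) = -1072 + 4*√(1 + s²))
Z(21) - d(-623, p(3)) = -101 - (-1072 + 4*√(1 + (-623)²)) = -101 - (-1072 + 4*√(1 + 388129)) = -101 - (-1072 + 4*√388130) = -101 + (1072 - 4*√388130) = 971 - 4*√388130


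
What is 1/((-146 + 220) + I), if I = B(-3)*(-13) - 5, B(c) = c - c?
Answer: 1/69 ≈ 0.014493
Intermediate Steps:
B(c) = 0
I = -5 (I = 0*(-13) - 5 = 0 - 5 = -5)
1/((-146 + 220) + I) = 1/((-146 + 220) - 5) = 1/(74 - 5) = 1/69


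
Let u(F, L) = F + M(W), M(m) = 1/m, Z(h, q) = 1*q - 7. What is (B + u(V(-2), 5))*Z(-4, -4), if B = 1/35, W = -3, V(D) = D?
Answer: 2662/105 ≈ 25.352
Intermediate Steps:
Z(h, q) = -7 + q (Z(h, q) = q - 7 = -7 + q)
u(F, L) = -⅓ + F (u(F, L) = F + 1/(-3) = F - ⅓ = -⅓ + F)
B = 1/35 ≈ 0.028571
(B + u(V(-2), 5))*Z(-4, -4) = (1/35 + (-⅓ - 2))*(-7 - 4) = (1/35 - 7/3)*(-11) = -242/105*(-11) = 2662/105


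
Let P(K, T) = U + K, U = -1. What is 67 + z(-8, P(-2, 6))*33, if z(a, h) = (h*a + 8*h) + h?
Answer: -32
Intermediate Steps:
P(K, T) = -1 + K
z(a, h) = 9*h + a*h (z(a, h) = (a*h + 8*h) + h = (8*h + a*h) + h = 9*h + a*h)
67 + z(-8, P(-2, 6))*33 = 67 + ((-1 - 2)*(9 - 8))*33 = 67 - 3*1*33 = 67 - 3*33 = 67 - 99 = -32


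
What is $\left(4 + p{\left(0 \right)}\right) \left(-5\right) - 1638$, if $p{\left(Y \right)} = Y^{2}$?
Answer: $-1658$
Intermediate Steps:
$\left(4 + p{\left(0 \right)}\right) \left(-5\right) - 1638 = \left(4 + 0^{2}\right) \left(-5\right) - 1638 = \left(4 + 0\right) \left(-5\right) - 1638 = 4 \left(-5\right) - 1638 = -20 - 1638 = -1658$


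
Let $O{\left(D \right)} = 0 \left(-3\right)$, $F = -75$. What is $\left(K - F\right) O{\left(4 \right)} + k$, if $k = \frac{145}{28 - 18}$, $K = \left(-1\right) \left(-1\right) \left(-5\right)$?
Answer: $\frac{29}{2} \approx 14.5$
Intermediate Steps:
$O{\left(D \right)} = 0$
$K = -5$ ($K = 1 \left(-5\right) = -5$)
$k = \frac{29}{2}$ ($k = \frac{145}{10} = 145 \cdot \frac{1}{10} = \frac{29}{2} \approx 14.5$)
$\left(K - F\right) O{\left(4 \right)} + k = \left(-5 - -75\right) 0 + \frac{29}{2} = \left(-5 + 75\right) 0 + \frac{29}{2} = 70 \cdot 0 + \frac{29}{2} = 0 + \frac{29}{2} = \frac{29}{2}$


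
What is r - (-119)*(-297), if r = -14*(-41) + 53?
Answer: -34716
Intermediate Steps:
r = 627 (r = 574 + 53 = 627)
r - (-119)*(-297) = 627 - (-119)*(-297) = 627 - 1*35343 = 627 - 35343 = -34716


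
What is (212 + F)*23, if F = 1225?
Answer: 33051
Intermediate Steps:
(212 + F)*23 = (212 + 1225)*23 = 1437*23 = 33051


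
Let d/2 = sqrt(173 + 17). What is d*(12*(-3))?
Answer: -72*sqrt(190) ≈ -992.45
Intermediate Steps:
d = 2*sqrt(190) (d = 2*sqrt(173 + 17) = 2*sqrt(190) ≈ 27.568)
d*(12*(-3)) = (2*sqrt(190))*(12*(-3)) = (2*sqrt(190))*(-36) = -72*sqrt(190)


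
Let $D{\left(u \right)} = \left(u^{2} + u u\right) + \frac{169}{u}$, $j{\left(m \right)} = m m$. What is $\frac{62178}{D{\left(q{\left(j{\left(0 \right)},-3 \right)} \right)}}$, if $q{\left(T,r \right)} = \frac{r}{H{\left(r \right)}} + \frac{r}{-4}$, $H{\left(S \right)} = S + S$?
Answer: $\frac{2487120}{5533} \approx 449.51$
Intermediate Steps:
$j{\left(m \right)} = m^{2}$
$H{\left(S \right)} = 2 S$
$q{\left(T,r \right)} = \frac{1}{2} - \frac{r}{4}$ ($q{\left(T,r \right)} = \frac{r}{2 r} + \frac{r}{-4} = r \frac{1}{2 r} + r \left(- \frac{1}{4}\right) = \frac{1}{2} - \frac{r}{4}$)
$D{\left(u \right)} = 2 u^{2} + \frac{169}{u}$ ($D{\left(u \right)} = \left(u^{2} + u^{2}\right) + \frac{169}{u} = 2 u^{2} + \frac{169}{u}$)
$\frac{62178}{D{\left(q{\left(j{\left(0 \right)},-3 \right)} \right)}} = \frac{62178}{\frac{1}{\frac{1}{2} - - \frac{3}{4}} \left(169 + 2 \left(\frac{1}{2} - - \frac{3}{4}\right)^{3}\right)} = \frac{62178}{\frac{1}{\frac{1}{2} + \frac{3}{4}} \left(169 + 2 \left(\frac{1}{2} + \frac{3}{4}\right)^{3}\right)} = \frac{62178}{\frac{1}{\frac{5}{4}} \left(169 + 2 \left(\frac{5}{4}\right)^{3}\right)} = \frac{62178}{\frac{4}{5} \left(169 + 2 \cdot \frac{125}{64}\right)} = \frac{62178}{\frac{4}{5} \left(169 + \frac{125}{32}\right)} = \frac{62178}{\frac{4}{5} \cdot \frac{5533}{32}} = \frac{62178}{\frac{5533}{40}} = 62178 \cdot \frac{40}{5533} = \frac{2487120}{5533}$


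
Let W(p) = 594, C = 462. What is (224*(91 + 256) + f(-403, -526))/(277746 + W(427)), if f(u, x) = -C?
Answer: 38633/139170 ≈ 0.27760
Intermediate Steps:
f(u, x) = -462 (f(u, x) = -1*462 = -462)
(224*(91 + 256) + f(-403, -526))/(277746 + W(427)) = (224*(91 + 256) - 462)/(277746 + 594) = (224*347 - 462)/278340 = (77728 - 462)*(1/278340) = 77266*(1/278340) = 38633/139170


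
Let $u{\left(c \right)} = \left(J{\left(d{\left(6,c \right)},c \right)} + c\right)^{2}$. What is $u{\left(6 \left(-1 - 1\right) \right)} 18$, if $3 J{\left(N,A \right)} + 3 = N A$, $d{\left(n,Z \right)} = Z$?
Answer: $22050$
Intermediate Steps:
$J{\left(N,A \right)} = -1 + \frac{A N}{3}$ ($J{\left(N,A \right)} = -1 + \frac{N A}{3} = -1 + \frac{A N}{3}$)
$u{\left(c \right)} = \left(-1 + c + \frac{c^{2}}{3}\right)^{2}$ ($u{\left(c \right)} = \left(\left(-1 + \frac{c c}{3}\right) + c\right)^{2} = \left(\left(-1 + \frac{c^{2}}{3}\right) + c\right)^{2} = \left(-1 + c + \frac{c^{2}}{3}\right)^{2}$)
$u{\left(6 \left(-1 - 1\right) \right)} 18 = \frac{\left(-3 + \left(6 \left(-1 - 1\right)\right)^{2} + 3 \cdot 6 \left(-1 - 1\right)\right)^{2}}{9} \cdot 18 = \frac{\left(-3 + \left(6 \left(-2\right)\right)^{2} + 3 \cdot 6 \left(-2\right)\right)^{2}}{9} \cdot 18 = \frac{\left(-3 + \left(-12\right)^{2} + 3 \left(-12\right)\right)^{2}}{9} \cdot 18 = \frac{\left(-3 + 144 - 36\right)^{2}}{9} \cdot 18 = \frac{105^{2}}{9} \cdot 18 = \frac{1}{9} \cdot 11025 \cdot 18 = 1225 \cdot 18 = 22050$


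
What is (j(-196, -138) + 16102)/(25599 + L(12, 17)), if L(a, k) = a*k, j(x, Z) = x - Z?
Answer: 5348/8601 ≈ 0.62179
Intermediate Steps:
(j(-196, -138) + 16102)/(25599 + L(12, 17)) = ((-196 - 1*(-138)) + 16102)/(25599 + 12*17) = ((-196 + 138) + 16102)/(25599 + 204) = (-58 + 16102)/25803 = 16044*(1/25803) = 5348/8601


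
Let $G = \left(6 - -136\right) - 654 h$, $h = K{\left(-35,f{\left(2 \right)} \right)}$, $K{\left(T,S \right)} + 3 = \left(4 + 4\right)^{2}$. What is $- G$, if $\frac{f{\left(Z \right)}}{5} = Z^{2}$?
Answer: $39752$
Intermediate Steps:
$f{\left(Z \right)} = 5 Z^{2}$
$K{\left(T,S \right)} = 61$ ($K{\left(T,S \right)} = -3 + \left(4 + 4\right)^{2} = -3 + 8^{2} = -3 + 64 = 61$)
$h = 61$
$G = -39752$ ($G = \left(6 - -136\right) - 39894 = \left(6 + 136\right) - 39894 = 142 - 39894 = -39752$)
$- G = \left(-1\right) \left(-39752\right) = 39752$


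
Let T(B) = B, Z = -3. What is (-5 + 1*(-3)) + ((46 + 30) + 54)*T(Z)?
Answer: -398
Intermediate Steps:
(-5 + 1*(-3)) + ((46 + 30) + 54)*T(Z) = (-5 + 1*(-3)) + ((46 + 30) + 54)*(-3) = (-5 - 3) + (76 + 54)*(-3) = -8 + 130*(-3) = -8 - 390 = -398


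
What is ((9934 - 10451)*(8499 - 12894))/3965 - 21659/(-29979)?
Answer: 13640922284/23773347 ≈ 573.79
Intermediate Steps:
((9934 - 10451)*(8499 - 12894))/3965 - 21659/(-29979) = -517*(-4395)*(1/3965) - 21659*(-1/29979) = 2272215*(1/3965) + 21659/29979 = 454443/793 + 21659/29979 = 13640922284/23773347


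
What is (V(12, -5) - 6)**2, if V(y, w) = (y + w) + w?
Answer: 16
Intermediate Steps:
V(y, w) = y + 2*w (V(y, w) = (w + y) + w = y + 2*w)
(V(12, -5) - 6)**2 = ((12 + 2*(-5)) - 6)**2 = ((12 - 10) - 6)**2 = (2 - 6)**2 = (-4)**2 = 16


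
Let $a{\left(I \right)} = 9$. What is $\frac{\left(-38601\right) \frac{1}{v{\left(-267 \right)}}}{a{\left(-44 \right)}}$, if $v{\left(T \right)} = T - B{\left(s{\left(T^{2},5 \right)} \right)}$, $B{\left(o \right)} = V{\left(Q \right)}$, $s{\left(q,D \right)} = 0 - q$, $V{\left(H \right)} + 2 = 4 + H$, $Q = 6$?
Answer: $\frac{4289}{275} \approx 15.596$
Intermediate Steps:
$V{\left(H \right)} = 2 + H$ ($V{\left(H \right)} = -2 + \left(4 + H\right) = 2 + H$)
$s{\left(q,D \right)} = - q$
$B{\left(o \right)} = 8$ ($B{\left(o \right)} = 2 + 6 = 8$)
$v{\left(T \right)} = -8 + T$ ($v{\left(T \right)} = T - 8 = -8 + T$)
$\frac{\left(-38601\right) \frac{1}{v{\left(-267 \right)}}}{a{\left(-44 \right)}} = \frac{\left(-38601\right) \frac{1}{-8 - 267}}{9} = - \frac{38601}{-275} \cdot \frac{1}{9} = \left(-38601\right) \left(- \frac{1}{275}\right) \frac{1}{9} = \frac{38601}{275} \cdot \frac{1}{9} = \frac{4289}{275}$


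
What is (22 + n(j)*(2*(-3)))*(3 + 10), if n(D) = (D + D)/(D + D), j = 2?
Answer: 208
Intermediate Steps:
n(D) = 1 (n(D) = (2*D)/((2*D)) = (2*D)*(1/(2*D)) = 1)
(22 + n(j)*(2*(-3)))*(3 + 10) = (22 + 1*(2*(-3)))*(3 + 10) = (22 + 1*(-6))*13 = (22 - 6)*13 = 16*13 = 208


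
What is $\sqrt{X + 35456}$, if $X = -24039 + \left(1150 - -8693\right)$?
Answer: $2 \sqrt{5315} \approx 145.81$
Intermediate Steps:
$X = -14196$ ($X = -24039 + \left(1150 + 8693\right) = -24039 + 9843 = -14196$)
$\sqrt{X + 35456} = \sqrt{-14196 + 35456} = \sqrt{21260} = 2 \sqrt{5315}$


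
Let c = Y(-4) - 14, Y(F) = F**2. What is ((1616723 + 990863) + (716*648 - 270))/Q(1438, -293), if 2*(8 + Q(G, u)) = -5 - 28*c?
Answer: -6142568/77 ≈ -79774.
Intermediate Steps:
c = 2 (c = (-4)**2 - 14 = 16 - 14 = 2)
Q(G, u) = -77/2 (Q(G, u) = -8 + (-5 - 28*2)/2 = -8 + (-5 - 56)/2 = -8 + (1/2)*(-61) = -8 - 61/2 = -77/2)
((1616723 + 990863) + (716*648 - 270))/Q(1438, -293) = ((1616723 + 990863) + (716*648 - 270))/(-77/2) = (2607586 + (463968 - 270))*(-2/77) = (2607586 + 463698)*(-2/77) = 3071284*(-2/77) = -6142568/77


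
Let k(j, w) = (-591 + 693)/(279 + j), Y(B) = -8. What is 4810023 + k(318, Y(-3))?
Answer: 957194611/199 ≈ 4.8100e+6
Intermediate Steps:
k(j, w) = 102/(279 + j)
4810023 + k(318, Y(-3)) = 4810023 + 102/(279 + 318) = 4810023 + 102/597 = 4810023 + 102*(1/597) = 4810023 + 34/199 = 957194611/199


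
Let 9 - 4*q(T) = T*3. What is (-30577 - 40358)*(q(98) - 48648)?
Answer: 13823599995/4 ≈ 3.4559e+9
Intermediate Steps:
q(T) = 9/4 - 3*T/4 (q(T) = 9/4 - T*3/4 = 9/4 - 3*T/4)
(-30577 - 40358)*(q(98) - 48648) = (-30577 - 40358)*((9/4 - ¾*98) - 48648) = -70935*((9/4 - 147/2) - 48648) = -70935*(-285/4 - 48648) = -70935*(-194877/4) = 13823599995/4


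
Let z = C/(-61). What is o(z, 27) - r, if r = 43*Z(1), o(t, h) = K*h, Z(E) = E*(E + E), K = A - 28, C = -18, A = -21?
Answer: -1409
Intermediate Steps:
K = -49 (K = -21 - 28 = -49)
Z(E) = 2*E**2 (Z(E) = E*(2*E) = 2*E**2)
z = 18/61 (z = -18/(-61) = -18*(-1/61) = 18/61 ≈ 0.29508)
o(t, h) = -49*h
r = 86 (r = 43*(2*1**2) = 43*(2*1) = 43*2 = 86)
o(z, 27) - r = -49*27 - 1*86 = -1323 - 86 = -1409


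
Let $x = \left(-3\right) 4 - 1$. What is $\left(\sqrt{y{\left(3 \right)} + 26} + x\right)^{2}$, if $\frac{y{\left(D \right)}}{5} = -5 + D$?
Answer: $81$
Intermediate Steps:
$x = -13$ ($x = -12 - 1 = -13$)
$y{\left(D \right)} = -25 + 5 D$ ($y{\left(D \right)} = 5 \left(-5 + D\right) = -25 + 5 D$)
$\left(\sqrt{y{\left(3 \right)} + 26} + x\right)^{2} = \left(\sqrt{\left(-25 + 5 \cdot 3\right) + 26} - 13\right)^{2} = \left(\sqrt{\left(-25 + 15\right) + 26} - 13\right)^{2} = \left(\sqrt{-10 + 26} - 13\right)^{2} = \left(\sqrt{16} - 13\right)^{2} = \left(4 - 13\right)^{2} = \left(-9\right)^{2} = 81$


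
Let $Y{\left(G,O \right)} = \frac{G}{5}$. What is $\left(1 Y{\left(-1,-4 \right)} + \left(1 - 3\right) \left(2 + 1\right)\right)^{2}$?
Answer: $\frac{961}{25} \approx 38.44$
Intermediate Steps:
$Y{\left(G,O \right)} = \frac{G}{5}$ ($Y{\left(G,O \right)} = G \frac{1}{5} = \frac{G}{5}$)
$\left(1 Y{\left(-1,-4 \right)} + \left(1 - 3\right) \left(2 + 1\right)\right)^{2} = \left(1 \cdot \frac{1}{5} \left(-1\right) + \left(1 - 3\right) \left(2 + 1\right)\right)^{2} = \left(1 \left(- \frac{1}{5}\right) + \left(1 - 3\right) 3\right)^{2} = \left(- \frac{1}{5} - 6\right)^{2} = \left(- \frac{31}{5}\right)^{2} = \frac{961}{25}$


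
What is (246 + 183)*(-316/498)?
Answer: -22594/83 ≈ -272.22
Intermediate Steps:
(246 + 183)*(-316/498) = 429*(-316*1/498) = 429*(-158/249) = -22594/83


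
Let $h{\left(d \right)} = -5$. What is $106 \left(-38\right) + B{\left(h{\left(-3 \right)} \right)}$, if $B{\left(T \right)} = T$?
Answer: $-4033$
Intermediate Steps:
$106 \left(-38\right) + B{\left(h{\left(-3 \right)} \right)} = 106 \left(-38\right) - 5 = -4028 - 5 = -4033$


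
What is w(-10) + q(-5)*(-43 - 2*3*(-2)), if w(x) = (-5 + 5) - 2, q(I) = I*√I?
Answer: -2 + 155*I*√5 ≈ -2.0 + 346.59*I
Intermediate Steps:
q(I) = I^(3/2)
w(x) = -2 (w(x) = 0 - 2 = -2)
w(-10) + q(-5)*(-43 - 2*3*(-2)) = -2 + (-5)^(3/2)*(-43 - 2*3*(-2)) = -2 + (-5*I*√5)*(-43 - 6*(-2)) = -2 + (-5*I*√5)*(-43 - 1*(-12)) = -2 + (-5*I*√5)*(-43 + 12) = -2 - 5*I*√5*(-31) = -2 + 155*I*√5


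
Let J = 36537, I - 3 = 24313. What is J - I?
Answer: 12221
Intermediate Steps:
I = 24316 (I = 3 + 24313 = 24316)
J - I = 36537 - 1*24316 = 36537 - 24316 = 12221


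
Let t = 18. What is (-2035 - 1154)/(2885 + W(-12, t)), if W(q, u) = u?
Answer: -3189/2903 ≈ -1.0985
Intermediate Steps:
(-2035 - 1154)/(2885 + W(-12, t)) = (-2035 - 1154)/(2885 + 18) = -3189/2903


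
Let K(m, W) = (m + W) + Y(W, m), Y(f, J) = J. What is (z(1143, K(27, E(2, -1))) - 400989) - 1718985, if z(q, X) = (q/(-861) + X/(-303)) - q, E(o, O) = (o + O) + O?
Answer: -61484862126/28987 ≈ -2.1211e+6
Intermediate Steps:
E(o, O) = o + 2*O (E(o, O) = (O + o) + O = o + 2*O)
K(m, W) = W + 2*m (K(m, W) = (m + W) + m = (W + m) + m = W + 2*m)
z(q, X) = -862*q/861 - X/303 (z(q, X) = (q*(-1/861) + X*(-1/303)) - q = (-q/861 - X/303) - q = (-X/303 - q/861) - q = -862*q/861 - X/303)
(z(1143, K(27, E(2, -1))) - 400989) - 1718985 = ((-862/861*1143 - ((2 + 2*(-1)) + 2*27)/303) - 400989) - 1718985 = ((-328422/287 - ((2 - 2) + 54)/303) - 400989) - 1718985 = ((-328422/287 - (0 + 54)/303) - 400989) - 1718985 = ((-328422/287 - 1/303*54) - 400989) - 1718985 = ((-328422/287 - 18/101) - 400989) - 1718985 = (-33175788/28987 - 400989) - 1718985 = -11656643931/28987 - 1718985 = -61484862126/28987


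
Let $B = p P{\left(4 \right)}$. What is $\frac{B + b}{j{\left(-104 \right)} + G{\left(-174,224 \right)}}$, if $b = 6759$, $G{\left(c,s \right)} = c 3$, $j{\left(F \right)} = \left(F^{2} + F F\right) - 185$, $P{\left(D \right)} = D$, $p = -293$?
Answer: $\frac{5587}{20925} \approx 0.267$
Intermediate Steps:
$j{\left(F \right)} = -185 + 2 F^{2}$ ($j{\left(F \right)} = \left(F^{2} + F^{2}\right) - 185 = 2 F^{2} - 185 = -185 + 2 F^{2}$)
$G{\left(c,s \right)} = 3 c$
$B = -1172$ ($B = \left(-293\right) 4 = -1172$)
$\frac{B + b}{j{\left(-104 \right)} + G{\left(-174,224 \right)}} = \frac{-1172 + 6759}{\left(-185 + 2 \left(-104\right)^{2}\right) + 3 \left(-174\right)} = \frac{5587}{\left(-185 + 2 \cdot 10816\right) - 522} = \frac{5587}{\left(-185 + 21632\right) - 522} = \frac{5587}{21447 - 522} = \frac{5587}{20925}$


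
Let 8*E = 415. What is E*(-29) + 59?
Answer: -11563/8 ≈ -1445.4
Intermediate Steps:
E = 415/8 (E = (⅛)*415 = 415/8 ≈ 51.875)
E*(-29) + 59 = (415/8)*(-29) + 59 = -12035/8 + 59 = -11563/8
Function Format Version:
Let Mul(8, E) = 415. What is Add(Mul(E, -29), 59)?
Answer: Rational(-11563, 8) ≈ -1445.4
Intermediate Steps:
E = Rational(415, 8) (E = Mul(Rational(1, 8), 415) = Rational(415, 8) ≈ 51.875)
Add(Mul(E, -29), 59) = Add(Mul(Rational(415, 8), -29), 59) = Add(Rational(-12035, 8), 59) = Rational(-11563, 8)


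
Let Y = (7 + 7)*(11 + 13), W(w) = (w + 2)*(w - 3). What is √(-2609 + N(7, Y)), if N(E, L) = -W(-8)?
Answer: 5*I*√107 ≈ 51.72*I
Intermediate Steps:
W(w) = (-3 + w)*(2 + w) (W(w) = (2 + w)*(-3 + w) = (-3 + w)*(2 + w))
Y = 336 (Y = 14*24 = 336)
N(E, L) = -66 (N(E, L) = -(-6 + (-8)² - 1*(-8)) = -(-6 + 64 + 8) = -1*66 = -66)
√(-2609 + N(7, Y)) = √(-2609 - 66) = √(-2675) = 5*I*√107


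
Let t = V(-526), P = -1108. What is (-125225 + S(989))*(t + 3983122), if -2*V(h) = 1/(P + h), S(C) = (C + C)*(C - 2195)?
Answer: -32681295841459021/3268 ≈ -1.0000e+13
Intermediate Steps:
S(C) = 2*C*(-2195 + C) (S(C) = (2*C)*(-2195 + C) = 2*C*(-2195 + C))
V(h) = -1/(2*(-1108 + h))
t = 1/3268 (t = -1/(-2216 + 2*(-526)) = -1/(-2216 - 1052) = -1/(-3268) = -1*(-1/3268) = 1/3268 ≈ 0.00030600)
(-125225 + S(989))*(t + 3983122) = (-125225 + 2*989*(-2195 + 989))*(1/3268 + 3983122) = (-125225 + 2*989*(-1206))*(13016842697/3268) = (-125225 - 2385468)*(13016842697/3268) = -2510693*13016842697/3268 = -32681295841459021/3268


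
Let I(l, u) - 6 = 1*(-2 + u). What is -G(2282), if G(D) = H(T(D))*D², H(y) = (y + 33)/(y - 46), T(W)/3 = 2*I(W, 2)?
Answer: 179659578/5 ≈ 3.5932e+7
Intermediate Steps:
I(l, u) = 4 + u (I(l, u) = 6 + 1*(-2 + u) = 6 + (-2 + u) = 4 + u)
T(W) = 36 (T(W) = 3*(2*(4 + 2)) = 3*(2*6) = 3*12 = 36)
H(y) = (33 + y)/(-46 + y)
G(D) = -69*D²/10 (G(D) = ((33 + 36)/(-46 + 36))*D² = (69/(-10))*D² = (-⅒*69)*D² = -69*D²/10)
-G(2282) = -(-69)*2282²/10 = -(-69)*5207524/10 = -1*(-179659578/5) = 179659578/5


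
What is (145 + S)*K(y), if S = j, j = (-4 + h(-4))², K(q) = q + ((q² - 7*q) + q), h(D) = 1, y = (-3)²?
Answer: 5544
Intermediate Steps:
y = 9
K(q) = q² - 5*q (K(q) = q + (q² - 6*q) = q² - 5*q)
j = 9 (j = (-4 + 1)² = (-3)² = 9)
S = 9
(145 + S)*K(y) = (145 + 9)*(9*(-5 + 9)) = 154*(9*4) = 154*36 = 5544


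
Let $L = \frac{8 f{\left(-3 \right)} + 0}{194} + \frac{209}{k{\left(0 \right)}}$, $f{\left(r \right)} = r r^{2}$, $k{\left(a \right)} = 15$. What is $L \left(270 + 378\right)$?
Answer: $\frac{4029048}{485} \approx 8307.3$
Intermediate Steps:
$f{\left(r \right)} = r^{3}$
$L = \frac{18653}{1455}$ ($L = \frac{8 \left(-3\right)^{3} + 0}{194} + \frac{209}{15} = \left(8 \left(-27\right) + 0\right) \frac{1}{194} + 209 \cdot \frac{1}{15} = \left(-216 + 0\right) \frac{1}{194} + \frac{209}{15} = \left(-216\right) \frac{1}{194} + \frac{209}{15} = - \frac{108}{97} + \frac{209}{15} = \frac{18653}{1455} \approx 12.82$)
$L \left(270 + 378\right) = \frac{18653 \left(270 + 378\right)}{1455} = \frac{18653}{1455} \cdot 648 = \frac{4029048}{485}$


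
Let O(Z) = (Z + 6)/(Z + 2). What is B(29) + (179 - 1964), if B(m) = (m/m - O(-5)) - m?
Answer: -5438/3 ≈ -1812.7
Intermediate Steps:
O(Z) = (6 + Z)/(2 + Z)
B(m) = 4/3 - m (B(m) = (m/m - (6 - 5)/(2 - 5)) - m = (1 - 1/(-3)) - m = (1 - (-1)/3) - m = (1 - 1*(-1/3)) - m = (1 + 1/3) - m = 4/3 - m)
B(29) + (179 - 1964) = (4/3 - 1*29) + (179 - 1964) = (4/3 - 29) - 1785 = -83/3 - 1785 = -5438/3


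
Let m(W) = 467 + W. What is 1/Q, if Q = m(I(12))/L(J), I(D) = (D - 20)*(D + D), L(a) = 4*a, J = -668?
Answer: -2672/275 ≈ -9.7164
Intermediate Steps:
I(D) = 2*D*(-20 + D) (I(D) = (-20 + D)*(2*D) = 2*D*(-20 + D))
Q = -275/2672 (Q = (467 + 2*12*(-20 + 12))/((4*(-668))) = (467 + 2*12*(-8))/(-2672) = (467 - 192)*(-1/2672) = 275*(-1/2672) = -275/2672 ≈ -0.10292)
1/Q = 1/(-275/2672) = -2672/275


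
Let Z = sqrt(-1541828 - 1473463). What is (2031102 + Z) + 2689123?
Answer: 4720225 + I*sqrt(3015291) ≈ 4.7202e+6 + 1736.5*I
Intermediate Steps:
Z = I*sqrt(3015291) (Z = sqrt(-3015291) = I*sqrt(3015291) ≈ 1736.5*I)
(2031102 + Z) + 2689123 = (2031102 + I*sqrt(3015291)) + 2689123 = 4720225 + I*sqrt(3015291)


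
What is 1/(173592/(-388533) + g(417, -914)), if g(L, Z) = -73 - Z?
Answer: 129511/108860887 ≈ 0.0011897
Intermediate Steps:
1/(173592/(-388533) + g(417, -914)) = 1/(173592/(-388533) + (-73 - 1*(-914))) = 1/(173592*(-1/388533) + (-73 + 914)) = 1/(-57864/129511 + 841) = 1/(108860887/129511) = 129511/108860887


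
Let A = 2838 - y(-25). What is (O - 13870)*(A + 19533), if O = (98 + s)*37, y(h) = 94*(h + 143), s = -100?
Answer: -157274376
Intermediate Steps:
y(h) = 13442 + 94*h (y(h) = 94*(143 + h) = 13442 + 94*h)
O = -74 (O = (98 - 100)*37 = -2*37 = -74)
A = -8254 (A = 2838 - (13442 + 94*(-25)) = 2838 - (13442 - 2350) = 2838 - 1*11092 = 2838 - 11092 = -8254)
(O - 13870)*(A + 19533) = (-74 - 13870)*(-8254 + 19533) = -13944*11279 = -157274376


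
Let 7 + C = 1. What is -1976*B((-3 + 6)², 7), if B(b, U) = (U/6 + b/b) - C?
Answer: -48412/3 ≈ -16137.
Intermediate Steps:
C = -6 (C = -7 + 1 = -6)
B(b, U) = 7 + U/6 (B(b, U) = (U/6 + b/b) - 1*(-6) = (U*(⅙) + 1) + 6 = (U/6 + 1) + 6 = (1 + U/6) + 6 = 7 + U/6)
-1976*B((-3 + 6)², 7) = -1976*(7 + (⅙)*7) = -1976*(7 + 7/6) = -1976*49/6 = -48412/3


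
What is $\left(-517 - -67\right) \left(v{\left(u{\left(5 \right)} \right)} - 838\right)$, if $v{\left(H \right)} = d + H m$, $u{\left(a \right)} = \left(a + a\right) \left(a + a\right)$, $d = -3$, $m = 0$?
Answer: $378450$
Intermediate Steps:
$u{\left(a \right)} = 4 a^{2}$ ($u{\left(a \right)} = 2 a 2 a = 4 a^{2}$)
$v{\left(H \right)} = -3$ ($v{\left(H \right)} = -3 + H 0 = -3 + 0 = -3$)
$\left(-517 - -67\right) \left(v{\left(u{\left(5 \right)} \right)} - 838\right) = \left(-517 - -67\right) \left(-3 - 838\right) = \left(-517 + 67\right) \left(-841\right) = \left(-450\right) \left(-841\right) = 378450$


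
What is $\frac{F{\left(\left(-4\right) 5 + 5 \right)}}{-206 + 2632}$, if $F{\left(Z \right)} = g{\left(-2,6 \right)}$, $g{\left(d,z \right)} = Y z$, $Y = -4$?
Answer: $- \frac{12}{1213} \approx -0.0098928$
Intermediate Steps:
$g{\left(d,z \right)} = - 4 z$
$F{\left(Z \right)} = -24$ ($F{\left(Z \right)} = \left(-4\right) 6 = -24$)
$\frac{F{\left(\left(-4\right) 5 + 5 \right)}}{-206 + 2632} = - \frac{24}{-206 + 2632} = - \frac{24}{2426} = \left(-24\right) \frac{1}{2426} = - \frac{12}{1213}$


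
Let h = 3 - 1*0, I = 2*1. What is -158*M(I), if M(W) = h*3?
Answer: -1422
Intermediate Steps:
I = 2
h = 3 (h = 3 + 0 = 3)
M(W) = 9 (M(W) = 3*3 = 9)
-158*M(I) = -158*9 = -1422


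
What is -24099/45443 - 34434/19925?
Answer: -70515753/31222475 ≈ -2.2585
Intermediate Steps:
-24099/45443 - 34434/19925 = -24099*1/45443 - 34434*1/19925 = -831/1567 - 34434/19925 = -70515753/31222475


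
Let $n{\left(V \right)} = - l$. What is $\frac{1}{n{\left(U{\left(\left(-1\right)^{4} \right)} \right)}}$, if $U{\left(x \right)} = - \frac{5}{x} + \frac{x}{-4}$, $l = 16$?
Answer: $- \frac{1}{16} \approx -0.0625$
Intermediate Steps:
$U{\left(x \right)} = - \frac{5}{x} - \frac{x}{4}$ ($U{\left(x \right)} = - \frac{5}{x} + x \left(- \frac{1}{4}\right) = - \frac{5}{x} - \frac{x}{4}$)
$n{\left(V \right)} = -16$ ($n{\left(V \right)} = \left(-1\right) 16 = -16$)
$\frac{1}{n{\left(U{\left(\left(-1\right)^{4} \right)} \right)}} = \frac{1}{-16} = - \frac{1}{16}$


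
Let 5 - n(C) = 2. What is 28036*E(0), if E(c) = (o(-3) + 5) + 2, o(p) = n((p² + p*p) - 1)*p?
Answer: -56072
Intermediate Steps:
n(C) = 3 (n(C) = 5 - 1*2 = 5 - 2 = 3)
o(p) = 3*p
E(c) = -2 (E(c) = (3*(-3) + 5) + 2 = (-9 + 5) + 2 = -4 + 2 = -2)
28036*E(0) = 28036*(-2) = -56072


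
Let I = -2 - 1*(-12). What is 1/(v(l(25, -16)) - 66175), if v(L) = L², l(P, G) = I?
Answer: -1/66075 ≈ -1.5134e-5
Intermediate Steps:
I = 10 (I = -2 + 12 = 10)
l(P, G) = 10
1/(v(l(25, -16)) - 66175) = 1/(10² - 66175) = 1/(100 - 66175) = 1/(-66075) = -1/66075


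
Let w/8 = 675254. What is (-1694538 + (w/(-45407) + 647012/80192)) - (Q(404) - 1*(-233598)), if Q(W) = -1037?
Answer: -1754376822725129/910319536 ≈ -1.9272e+6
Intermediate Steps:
w = 5402032 (w = 8*675254 = 5402032)
(-1694538 + (w/(-45407) + 647012/80192)) - (Q(404) - 1*(-233598)) = (-1694538 + (5402032/(-45407) + 647012/80192)) - (-1037 - 1*(-233598)) = (-1694538 + (5402032*(-1/45407) + 647012*(1/80192))) - (-1037 + 233598) = (-1694538 + (-5402032/45407 + 161753/20048)) - 1*232561 = (-1694538 - 100955219065/910319536) - 232561 = -1542672001113433/910319536 - 232561 = -1754376822725129/910319536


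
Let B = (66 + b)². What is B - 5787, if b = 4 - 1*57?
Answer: -5618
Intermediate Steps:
b = -53 (b = 4 - 57 = -53)
B = 169 (B = (66 - 53)² = 13² = 169)
B - 5787 = 169 - 5787 = -5618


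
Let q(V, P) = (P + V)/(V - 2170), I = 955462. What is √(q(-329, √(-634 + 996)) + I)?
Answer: √(121772693217 - 51*√362)/357 ≈ 977.48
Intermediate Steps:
q(V, P) = (P + V)/(-2170 + V)
√(q(-329, √(-634 + 996)) + I) = √((√(-634 + 996) - 329)/(-2170 - 329) + 955462) = √((√362 - 329)/(-2499) + 955462) = √(-(-329 + √362)/2499 + 955462) = √((47/357 - √362/2499) + 955462) = √(341099981/357 - √362/2499)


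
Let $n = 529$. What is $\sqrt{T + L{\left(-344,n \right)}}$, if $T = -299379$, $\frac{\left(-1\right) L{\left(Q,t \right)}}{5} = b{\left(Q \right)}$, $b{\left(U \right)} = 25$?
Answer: $4 i \sqrt{18719} \approx 547.27 i$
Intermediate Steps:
$L{\left(Q,t \right)} = -125$ ($L{\left(Q,t \right)} = \left(-5\right) 25 = -125$)
$\sqrt{T + L{\left(-344,n \right)}} = \sqrt{-299379 - 125} = \sqrt{-299504} = 4 i \sqrt{18719}$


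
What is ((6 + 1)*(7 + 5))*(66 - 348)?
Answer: -23688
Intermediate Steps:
((6 + 1)*(7 + 5))*(66 - 348) = (7*12)*(-282) = 84*(-282) = -23688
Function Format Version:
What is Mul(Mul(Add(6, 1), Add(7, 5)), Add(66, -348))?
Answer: -23688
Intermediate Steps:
Mul(Mul(Add(6, 1), Add(7, 5)), Add(66, -348)) = Mul(Mul(7, 12), -282) = Mul(84, -282) = -23688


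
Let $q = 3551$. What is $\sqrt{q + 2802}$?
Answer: $\sqrt{6353} \approx 79.706$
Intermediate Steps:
$\sqrt{q + 2802} = \sqrt{3551 + 2802} = \sqrt{6353}$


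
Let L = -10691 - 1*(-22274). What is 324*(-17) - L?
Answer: -17091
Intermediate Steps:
L = 11583 (L = -10691 + 22274 = 11583)
324*(-17) - L = 324*(-17) - 1*11583 = -5508 - 11583 = -17091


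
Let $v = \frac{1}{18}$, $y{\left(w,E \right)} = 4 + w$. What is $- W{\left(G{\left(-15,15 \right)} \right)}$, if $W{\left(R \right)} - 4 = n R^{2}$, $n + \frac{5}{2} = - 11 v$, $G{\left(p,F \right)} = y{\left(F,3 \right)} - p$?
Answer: $\frac{32332}{9} \approx 3592.4$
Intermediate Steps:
$v = \frac{1}{18} \approx 0.055556$
$G{\left(p,F \right)} = 4 + F - p$ ($G{\left(p,F \right)} = \left(4 + F\right) - p = 4 + F - p$)
$n = - \frac{28}{9}$ ($n = - \frac{5}{2} - \frac{11}{18} = - \frac{28}{9} \approx -3.1111$)
$W{\left(R \right)} = 4 - \frac{28 R^{2}}{9}$
$- W{\left(G{\left(-15,15 \right)} \right)} = - (4 - \frac{28 \left(4 + 15 - -15\right)^{2}}{9}) = - (4 - \frac{28 \left(4 + 15 + 15\right)^{2}}{9}) = - (4 - \frac{28 \cdot 34^{2}}{9}) = - (4 - \frac{32368}{9}) = \left(-1\right) \left(- \frac{32332}{9}\right) = \frac{32332}{9}$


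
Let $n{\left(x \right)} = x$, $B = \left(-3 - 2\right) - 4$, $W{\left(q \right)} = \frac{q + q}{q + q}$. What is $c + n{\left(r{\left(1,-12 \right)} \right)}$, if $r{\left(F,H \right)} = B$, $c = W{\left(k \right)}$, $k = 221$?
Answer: $-8$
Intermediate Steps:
$W{\left(q \right)} = 1$ ($W{\left(q \right)} = \frac{2 q}{2 q} = 2 q \frac{1}{2 q} = 1$)
$c = 1$
$B = -9$ ($B = -5 - 4 = -9$)
$r{\left(F,H \right)} = -9$
$c + n{\left(r{\left(1,-12 \right)} \right)} = 1 - 9 = -8$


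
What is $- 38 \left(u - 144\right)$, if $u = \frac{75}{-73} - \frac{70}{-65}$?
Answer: $\frac{5191142}{949} \approx 5470.1$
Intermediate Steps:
$u = \frac{47}{949}$ ($u = 75 \left(- \frac{1}{73}\right) - - \frac{14}{13} = - \frac{75}{73} + \frac{14}{13} = \frac{47}{949} \approx 0.049526$)
$- 38 \left(u - 144\right) = - 38 \left(\frac{47}{949} - 144\right) = \left(-38\right) \left(- \frac{136609}{949}\right) = \frac{5191142}{949}$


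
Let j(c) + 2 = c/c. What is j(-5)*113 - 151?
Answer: -264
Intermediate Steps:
j(c) = -1 (j(c) = -2 + c/c = -2 + 1 = -1)
j(-5)*113 - 151 = -1*113 - 151 = -113 - 151 = -264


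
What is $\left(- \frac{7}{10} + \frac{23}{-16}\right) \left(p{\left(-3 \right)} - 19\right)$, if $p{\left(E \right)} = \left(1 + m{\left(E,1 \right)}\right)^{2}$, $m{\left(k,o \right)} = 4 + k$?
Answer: $\frac{513}{16} \approx 32.063$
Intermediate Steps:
$p{\left(E \right)} = \left(5 + E\right)^{2}$ ($p{\left(E \right)} = \left(1 + \left(4 + E\right)\right)^{2} = \left(5 + E\right)^{2}$)
$\left(- \frac{7}{10} + \frac{23}{-16}\right) \left(p{\left(-3 \right)} - 19\right) = \left(- \frac{7}{10} + \frac{23}{-16}\right) \left(\left(5 - 3\right)^{2} - 19\right) = \left(\left(-7\right) \frac{1}{10} + 23 \left(- \frac{1}{16}\right)\right) \left(2^{2} - 19\right) = \left(- \frac{7}{10} - \frac{23}{16}\right) \left(4 - 19\right) = \left(- \frac{171}{80}\right) \left(-15\right) = \frac{513}{16}$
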